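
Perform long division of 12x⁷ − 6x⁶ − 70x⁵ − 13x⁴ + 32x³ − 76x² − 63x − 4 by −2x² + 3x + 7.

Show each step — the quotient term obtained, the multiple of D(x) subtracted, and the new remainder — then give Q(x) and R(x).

Q(x) = −6x⁵ − 6x⁴ + 5x³ − 7x² − 9x; R(x) = −4

Step 1: lead(12x⁷ − 6x⁶ − 70x⁵ − 13x⁴ + 32x³ − 76x² − 63x − 4) ÷ lead(D) = 12x⁷ ÷ −2x² = −6x⁵. Subtract (−6x⁵)·D = 12x⁷ − 18x⁶ − 42x⁵. Remainder: 12x⁶ − 28x⁵ − 13x⁴ + 32x³ − 76x² − 63x − 4.
Step 2: lead(12x⁶ − 28x⁵ − 13x⁴ + 32x³ − 76x² − 63x − 4) ÷ lead(D) = 12x⁶ ÷ −2x² = −6x⁴. Subtract (−6x⁴)·D = 12x⁶ − 18x⁵ − 42x⁴. Remainder: −10x⁵ + 29x⁴ + 32x³ − 76x² − 63x − 4.
Step 3: lead(−10x⁵ + 29x⁴ + 32x³ − 76x² − 63x − 4) ÷ lead(D) = −10x⁵ ÷ −2x² = 5x³. Subtract (5x³)·D = −10x⁵ + 15x⁴ + 35x³. Remainder: 14x⁴ − 3x³ − 76x² − 63x − 4.
Step 4: lead(14x⁴ − 3x³ − 76x² − 63x − 4) ÷ lead(D) = 14x⁴ ÷ −2x² = −7x². Subtract (−7x²)·D = 14x⁴ − 21x³ − 49x². Remainder: 18x³ − 27x² − 63x − 4.
Step 5: lead(18x³ − 27x² − 63x − 4) ÷ lead(D) = 18x³ ÷ −2x² = −9x. Subtract (−9x)·D = 18x³ − 27x² − 63x. Remainder: −4.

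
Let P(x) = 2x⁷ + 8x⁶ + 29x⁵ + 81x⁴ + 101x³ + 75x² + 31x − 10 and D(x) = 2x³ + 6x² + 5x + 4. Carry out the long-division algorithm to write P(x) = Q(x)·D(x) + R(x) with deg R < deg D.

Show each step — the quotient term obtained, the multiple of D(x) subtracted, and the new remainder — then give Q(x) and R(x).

Step 1: lead(2x⁷ + 8x⁶ + 29x⁵ + 81x⁴ + 101x³ + 75x² + 31x − 10) ÷ lead(D) = 2x⁷ ÷ 2x³ = x⁴. Subtract (x⁴)·D = 2x⁷ + 6x⁶ + 5x⁵ + 4x⁴. Remainder: 2x⁶ + 24x⁵ + 77x⁴ + 101x³ + 75x² + 31x − 10.
Step 2: lead(2x⁶ + 24x⁵ + 77x⁴ + 101x³ + 75x² + 31x − 10) ÷ lead(D) = 2x⁶ ÷ 2x³ = x³. Subtract (x³)·D = 2x⁶ + 6x⁵ + 5x⁴ + 4x³. Remainder: 18x⁵ + 72x⁴ + 97x³ + 75x² + 31x − 10.
Step 3: lead(18x⁵ + 72x⁴ + 97x³ + 75x² + 31x − 10) ÷ lead(D) = 18x⁵ ÷ 2x³ = 9x². Subtract (9x²)·D = 18x⁵ + 54x⁴ + 45x³ + 36x². Remainder: 18x⁴ + 52x³ + 39x² + 31x − 10.
Step 4: lead(18x⁴ + 52x³ + 39x² + 31x − 10) ÷ lead(D) = 18x⁴ ÷ 2x³ = 9x. Subtract (9x)·D = 18x⁴ + 54x³ + 45x² + 36x. Remainder: −2x³ − 6x² − 5x − 10.
Step 5: lead(−2x³ − 6x² − 5x − 10) ÷ lead(D) = −2x³ ÷ 2x³ = −1. Subtract (−1)·D = −2x³ − 6x² − 5x − 4. Remainder: −6.

Q(x) = x⁴ + x³ + 9x² + 9x − 1; R(x) = −6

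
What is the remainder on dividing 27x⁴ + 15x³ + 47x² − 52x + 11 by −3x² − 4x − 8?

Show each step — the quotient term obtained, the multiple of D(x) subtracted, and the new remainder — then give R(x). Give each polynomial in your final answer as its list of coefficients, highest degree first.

R = [3]

Step 1: lead(27x⁴ + 15x³ + 47x² − 52x + 11) ÷ lead(D) = 27x⁴ ÷ −3x² = −9x². Subtract (−9x²)·D = 27x⁴ + 36x³ + 72x². Remainder: −21x³ − 25x² − 52x + 11.
Step 2: lead(−21x³ − 25x² − 52x + 11) ÷ lead(D) = −21x³ ÷ −3x² = 7x. Subtract (7x)·D = −21x³ − 28x² − 56x. Remainder: 3x² + 4x + 11.
Step 3: lead(3x² + 4x + 11) ÷ lead(D) = 3x² ÷ −3x² = −1. Subtract (−1)·D = 3x² + 4x + 8. Remainder: 3.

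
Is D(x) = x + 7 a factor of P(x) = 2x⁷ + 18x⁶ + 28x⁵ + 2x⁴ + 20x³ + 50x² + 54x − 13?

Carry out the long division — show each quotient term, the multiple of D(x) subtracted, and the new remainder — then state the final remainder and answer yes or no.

Step 1: lead(2x⁷ + 18x⁶ + 28x⁵ + 2x⁴ + 20x³ + 50x² + 54x − 13) ÷ lead(D) = 2x⁷ ÷ x = 2x⁶. Subtract (2x⁶)·D = 2x⁷ + 14x⁶. Remainder: 4x⁶ + 28x⁵ + 2x⁴ + 20x³ + 50x² + 54x − 13.
Step 2: lead(4x⁶ + 28x⁵ + 2x⁴ + 20x³ + 50x² + 54x − 13) ÷ lead(D) = 4x⁶ ÷ x = 4x⁵. Subtract (4x⁵)·D = 4x⁶ + 28x⁵. Remainder: 2x⁴ + 20x³ + 50x² + 54x − 13.
Step 3: lead(2x⁴ + 20x³ + 50x² + 54x − 13) ÷ lead(D) = 2x⁴ ÷ x = 2x³. Subtract (2x³)·D = 2x⁴ + 14x³. Remainder: 6x³ + 50x² + 54x − 13.
Step 4: lead(6x³ + 50x² + 54x − 13) ÷ lead(D) = 6x³ ÷ x = 6x². Subtract (6x²)·D = 6x³ + 42x². Remainder: 8x² + 54x − 13.
Step 5: lead(8x² + 54x − 13) ÷ lead(D) = 8x² ÷ x = 8x. Subtract (8x)·D = 8x² + 56x. Remainder: −2x − 13.
Step 6: lead(−2x − 13) ÷ lead(D) = −2x ÷ x = −2. Subtract (−2)·D = −2x − 14. Remainder: 1.

R(x) = 1, so D(x) is not a factor of P(x). no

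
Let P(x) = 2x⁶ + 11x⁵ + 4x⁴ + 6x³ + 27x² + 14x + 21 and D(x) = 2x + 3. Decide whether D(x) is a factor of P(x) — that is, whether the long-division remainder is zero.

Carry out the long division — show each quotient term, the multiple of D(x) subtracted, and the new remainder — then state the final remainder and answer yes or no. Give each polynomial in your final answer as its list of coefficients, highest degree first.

Step 1: lead(2x⁶ + 11x⁵ + 4x⁴ + 6x³ + 27x² + 14x + 21) ÷ lead(D) = 2x⁶ ÷ 2x = x⁵. Subtract (x⁵)·D = 2x⁶ + 3x⁵. Remainder: 8x⁵ + 4x⁴ + 6x³ + 27x² + 14x + 21.
Step 2: lead(8x⁵ + 4x⁴ + 6x³ + 27x² + 14x + 21) ÷ lead(D) = 8x⁵ ÷ 2x = 4x⁴. Subtract (4x⁴)·D = 8x⁵ + 12x⁴. Remainder: −8x⁴ + 6x³ + 27x² + 14x + 21.
Step 3: lead(−8x⁴ + 6x³ + 27x² + 14x + 21) ÷ lead(D) = −8x⁴ ÷ 2x = −4x³. Subtract (−4x³)·D = −8x⁴ − 12x³. Remainder: 18x³ + 27x² + 14x + 21.
Step 4: lead(18x³ + 27x² + 14x + 21) ÷ lead(D) = 18x³ ÷ 2x = 9x². Subtract (9x²)·D = 18x³ + 27x². Remainder: 14x + 21.
Step 5: lead(14x + 21) ÷ lead(D) = 14x ÷ 2x = 7. Subtract (7)·D = 14x + 21. Remainder: 0.

R = [0], so D(x) is a factor of P(x). yes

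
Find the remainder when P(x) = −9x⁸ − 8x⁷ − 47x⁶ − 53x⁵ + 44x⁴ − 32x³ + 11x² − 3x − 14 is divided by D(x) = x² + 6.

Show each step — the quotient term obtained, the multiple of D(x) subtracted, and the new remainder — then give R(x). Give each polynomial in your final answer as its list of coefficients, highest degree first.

R = [9, -8]

Step 1: lead(−9x⁸ − 8x⁷ − 47x⁶ − 53x⁵ + 44x⁴ − 32x³ + 11x² − 3x − 14) ÷ lead(D) = −9x⁸ ÷ x² = −9x⁶. Subtract (−9x⁶)·D = −9x⁸ − 54x⁶. Remainder: −8x⁷ + 7x⁶ − 53x⁵ + 44x⁴ − 32x³ + 11x² − 3x − 14.
Step 2: lead(−8x⁷ + 7x⁶ − 53x⁵ + 44x⁴ − 32x³ + 11x² − 3x − 14) ÷ lead(D) = −8x⁷ ÷ x² = −8x⁵. Subtract (−8x⁵)·D = −8x⁷ − 48x⁵. Remainder: 7x⁶ − 5x⁵ + 44x⁴ − 32x³ + 11x² − 3x − 14.
Step 3: lead(7x⁶ − 5x⁵ + 44x⁴ − 32x³ + 11x² − 3x − 14) ÷ lead(D) = 7x⁶ ÷ x² = 7x⁴. Subtract (7x⁴)·D = 7x⁶ + 42x⁴. Remainder: −5x⁵ + 2x⁴ − 32x³ + 11x² − 3x − 14.
Step 4: lead(−5x⁵ + 2x⁴ − 32x³ + 11x² − 3x − 14) ÷ lead(D) = −5x⁵ ÷ x² = −5x³. Subtract (−5x³)·D = −5x⁵ − 30x³. Remainder: 2x⁴ − 2x³ + 11x² − 3x − 14.
Step 5: lead(2x⁴ − 2x³ + 11x² − 3x − 14) ÷ lead(D) = 2x⁴ ÷ x² = 2x². Subtract (2x²)·D = 2x⁴ + 12x². Remainder: −2x³ − x² − 3x − 14.
Step 6: lead(−2x³ − x² − 3x − 14) ÷ lead(D) = −2x³ ÷ x² = −2x. Subtract (−2x)·D = −2x³ − 12x. Remainder: −x² + 9x − 14.
Step 7: lead(−x² + 9x − 14) ÷ lead(D) = −x² ÷ x² = −1. Subtract (−1)·D = −x² − 6. Remainder: 9x − 8.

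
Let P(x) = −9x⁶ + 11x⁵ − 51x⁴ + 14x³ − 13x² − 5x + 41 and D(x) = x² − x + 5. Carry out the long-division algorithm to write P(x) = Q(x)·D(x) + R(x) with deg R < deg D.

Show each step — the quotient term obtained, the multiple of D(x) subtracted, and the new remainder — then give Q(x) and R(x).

Q(x) = −9x⁴ + 2x³ − 4x² + 7; R(x) = 2x + 6

Step 1: lead(−9x⁶ + 11x⁵ − 51x⁴ + 14x³ − 13x² − 5x + 41) ÷ lead(D) = −9x⁶ ÷ x² = −9x⁴. Subtract (−9x⁴)·D = −9x⁶ + 9x⁵ − 45x⁴. Remainder: 2x⁵ − 6x⁴ + 14x³ − 13x² − 5x + 41.
Step 2: lead(2x⁵ − 6x⁴ + 14x³ − 13x² − 5x + 41) ÷ lead(D) = 2x⁵ ÷ x² = 2x³. Subtract (2x³)·D = 2x⁵ − 2x⁴ + 10x³. Remainder: −4x⁴ + 4x³ − 13x² − 5x + 41.
Step 3: lead(−4x⁴ + 4x³ − 13x² − 5x + 41) ÷ lead(D) = −4x⁴ ÷ x² = −4x². Subtract (−4x²)·D = −4x⁴ + 4x³ − 20x². Remainder: 7x² − 5x + 41.
Step 4: lead(7x² − 5x + 41) ÷ lead(D) = 7x² ÷ x² = 7. Subtract (7)·D = 7x² − 7x + 35. Remainder: 2x + 6.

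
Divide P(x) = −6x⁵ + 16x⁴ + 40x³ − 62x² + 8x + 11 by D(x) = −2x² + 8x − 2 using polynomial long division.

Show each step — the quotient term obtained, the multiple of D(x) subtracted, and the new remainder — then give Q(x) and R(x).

Step 1: lead(−6x⁵ + 16x⁴ + 40x³ − 62x² + 8x + 11) ÷ lead(D) = −6x⁵ ÷ −2x² = 3x³. Subtract (3x³)·D = −6x⁵ + 24x⁴ − 6x³. Remainder: −8x⁴ + 46x³ − 62x² + 8x + 11.
Step 2: lead(−8x⁴ + 46x³ − 62x² + 8x + 11) ÷ lead(D) = −8x⁴ ÷ −2x² = 4x². Subtract (4x²)·D = −8x⁴ + 32x³ − 8x². Remainder: 14x³ − 54x² + 8x + 11.
Step 3: lead(14x³ − 54x² + 8x + 11) ÷ lead(D) = 14x³ ÷ −2x² = −7x. Subtract (−7x)·D = 14x³ − 56x² + 14x. Remainder: 2x² − 6x + 11.
Step 4: lead(2x² − 6x + 11) ÷ lead(D) = 2x² ÷ −2x² = −1. Subtract (−1)·D = 2x² − 8x + 2. Remainder: 2x + 9.

Q(x) = 3x³ + 4x² − 7x − 1; R(x) = 2x + 9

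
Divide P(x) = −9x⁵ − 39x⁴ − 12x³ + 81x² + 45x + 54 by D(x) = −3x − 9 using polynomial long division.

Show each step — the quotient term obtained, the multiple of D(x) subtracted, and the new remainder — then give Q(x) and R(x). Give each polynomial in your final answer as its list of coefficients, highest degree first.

Step 1: lead(−9x⁵ − 39x⁴ − 12x³ + 81x² + 45x + 54) ÷ lead(D) = −9x⁵ ÷ −3x = 3x⁴. Subtract (3x⁴)·D = −9x⁵ − 27x⁴. Remainder: −12x⁴ − 12x³ + 81x² + 45x + 54.
Step 2: lead(−12x⁴ − 12x³ + 81x² + 45x + 54) ÷ lead(D) = −12x⁴ ÷ −3x = 4x³. Subtract (4x³)·D = −12x⁴ − 36x³. Remainder: 24x³ + 81x² + 45x + 54.
Step 3: lead(24x³ + 81x² + 45x + 54) ÷ lead(D) = 24x³ ÷ −3x = −8x². Subtract (−8x²)·D = 24x³ + 72x². Remainder: 9x² + 45x + 54.
Step 4: lead(9x² + 45x + 54) ÷ lead(D) = 9x² ÷ −3x = −3x. Subtract (−3x)·D = 9x² + 27x. Remainder: 18x + 54.
Step 5: lead(18x + 54) ÷ lead(D) = 18x ÷ −3x = −6. Subtract (−6)·D = 18x + 54. Remainder: 0.

Q = [3, 4, -8, -3, -6]; R = [0]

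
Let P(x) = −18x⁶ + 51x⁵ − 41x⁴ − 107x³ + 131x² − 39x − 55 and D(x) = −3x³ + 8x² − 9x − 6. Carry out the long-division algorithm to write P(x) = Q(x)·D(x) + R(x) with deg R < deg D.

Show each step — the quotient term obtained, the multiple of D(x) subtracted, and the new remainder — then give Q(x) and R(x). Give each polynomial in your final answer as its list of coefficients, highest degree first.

Step 1: lead(−18x⁶ + 51x⁵ − 41x⁴ − 107x³ + 131x² − 39x − 55) ÷ lead(D) = −18x⁶ ÷ −3x³ = 6x³. Subtract (6x³)·D = −18x⁶ + 48x⁵ − 54x⁴ − 36x³. Remainder: 3x⁵ + 13x⁴ − 71x³ + 131x² − 39x − 55.
Step 2: lead(3x⁵ + 13x⁴ − 71x³ + 131x² − 39x − 55) ÷ lead(D) = 3x⁵ ÷ −3x³ = −x². Subtract (−x²)·D = 3x⁵ − 8x⁴ + 9x³ + 6x². Remainder: 21x⁴ − 80x³ + 125x² − 39x − 55.
Step 3: lead(21x⁴ − 80x³ + 125x² − 39x − 55) ÷ lead(D) = 21x⁴ ÷ −3x³ = −7x. Subtract (−7x)·D = 21x⁴ − 56x³ + 63x² + 42x. Remainder: −24x³ + 62x² − 81x − 55.
Step 4: lead(−24x³ + 62x² − 81x − 55) ÷ lead(D) = −24x³ ÷ −3x³ = 8. Subtract (8)·D = −24x³ + 64x² − 72x − 48. Remainder: −2x² − 9x − 7.

Q = [6, -1, -7, 8]; R = [-2, -9, -7]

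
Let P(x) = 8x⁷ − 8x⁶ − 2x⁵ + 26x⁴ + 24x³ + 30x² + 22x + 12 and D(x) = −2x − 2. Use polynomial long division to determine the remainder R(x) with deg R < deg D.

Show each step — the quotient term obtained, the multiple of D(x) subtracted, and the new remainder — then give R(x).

Step 1: lead(8x⁷ − 8x⁶ − 2x⁵ + 26x⁴ + 24x³ + 30x² + 22x + 12) ÷ lead(D) = 8x⁷ ÷ −2x = −4x⁶. Subtract (−4x⁶)·D = 8x⁷ + 8x⁶. Remainder: −16x⁶ − 2x⁵ + 26x⁴ + 24x³ + 30x² + 22x + 12.
Step 2: lead(−16x⁶ − 2x⁵ + 26x⁴ + 24x³ + 30x² + 22x + 12) ÷ lead(D) = −16x⁶ ÷ −2x = 8x⁵. Subtract (8x⁵)·D = −16x⁶ − 16x⁵. Remainder: 14x⁵ + 26x⁴ + 24x³ + 30x² + 22x + 12.
Step 3: lead(14x⁵ + 26x⁴ + 24x³ + 30x² + 22x + 12) ÷ lead(D) = 14x⁵ ÷ −2x = −7x⁴. Subtract (−7x⁴)·D = 14x⁵ + 14x⁴. Remainder: 12x⁴ + 24x³ + 30x² + 22x + 12.
Step 4: lead(12x⁴ + 24x³ + 30x² + 22x + 12) ÷ lead(D) = 12x⁴ ÷ −2x = −6x³. Subtract (−6x³)·D = 12x⁴ + 12x³. Remainder: 12x³ + 30x² + 22x + 12.
Step 5: lead(12x³ + 30x² + 22x + 12) ÷ lead(D) = 12x³ ÷ −2x = −6x². Subtract (−6x²)·D = 12x³ + 12x². Remainder: 18x² + 22x + 12.
Step 6: lead(18x² + 22x + 12) ÷ lead(D) = 18x² ÷ −2x = −9x. Subtract (−9x)·D = 18x² + 18x. Remainder: 4x + 12.
Step 7: lead(4x + 12) ÷ lead(D) = 4x ÷ −2x = −2. Subtract (−2)·D = 4x + 4. Remainder: 8.

R(x) = 8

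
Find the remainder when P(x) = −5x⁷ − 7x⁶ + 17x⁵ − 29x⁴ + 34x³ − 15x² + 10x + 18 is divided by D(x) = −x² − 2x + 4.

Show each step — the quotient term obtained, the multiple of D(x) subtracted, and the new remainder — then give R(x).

Step 1: lead(−5x⁷ − 7x⁶ + 17x⁵ − 29x⁴ + 34x³ − 15x² + 10x + 18) ÷ lead(D) = −5x⁷ ÷ −x² = 5x⁵. Subtract (5x⁵)·D = −5x⁷ − 10x⁶ + 20x⁵. Remainder: 3x⁶ − 3x⁵ − 29x⁴ + 34x³ − 15x² + 10x + 18.
Step 2: lead(3x⁶ − 3x⁵ − 29x⁴ + 34x³ − 15x² + 10x + 18) ÷ lead(D) = 3x⁶ ÷ −x² = −3x⁴. Subtract (−3x⁴)·D = 3x⁶ + 6x⁵ − 12x⁴. Remainder: −9x⁵ − 17x⁴ + 34x³ − 15x² + 10x + 18.
Step 3: lead(−9x⁵ − 17x⁴ + 34x³ − 15x² + 10x + 18) ÷ lead(D) = −9x⁵ ÷ −x² = 9x³. Subtract (9x³)·D = −9x⁵ − 18x⁴ + 36x³. Remainder: x⁴ − 2x³ − 15x² + 10x + 18.
Step 4: lead(x⁴ − 2x³ − 15x² + 10x + 18) ÷ lead(D) = x⁴ ÷ −x² = −x². Subtract (−x²)·D = x⁴ + 2x³ − 4x². Remainder: −4x³ − 11x² + 10x + 18.
Step 5: lead(−4x³ − 11x² + 10x + 18) ÷ lead(D) = −4x³ ÷ −x² = 4x. Subtract (4x)·D = −4x³ − 8x² + 16x. Remainder: −3x² − 6x + 18.
Step 6: lead(−3x² − 6x + 18) ÷ lead(D) = −3x² ÷ −x² = 3. Subtract (3)·D = −3x² − 6x + 12. Remainder: 6.

R(x) = 6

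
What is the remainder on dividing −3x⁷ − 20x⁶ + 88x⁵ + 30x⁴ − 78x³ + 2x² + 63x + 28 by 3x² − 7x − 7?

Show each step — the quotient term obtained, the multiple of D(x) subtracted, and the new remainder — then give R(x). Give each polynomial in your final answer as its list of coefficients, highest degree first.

Step 1: lead(−3x⁷ − 20x⁶ + 88x⁵ + 30x⁴ − 78x³ + 2x² + 63x + 28) ÷ lead(D) = −3x⁷ ÷ 3x² = −x⁵. Subtract (−x⁵)·D = −3x⁷ + 7x⁶ + 7x⁵. Remainder: −27x⁶ + 81x⁵ + 30x⁴ − 78x³ + 2x² + 63x + 28.
Step 2: lead(−27x⁶ + 81x⁵ + 30x⁴ − 78x³ + 2x² + 63x + 28) ÷ lead(D) = −27x⁶ ÷ 3x² = −9x⁴. Subtract (−9x⁴)·D = −27x⁶ + 63x⁵ + 63x⁴. Remainder: 18x⁵ − 33x⁴ − 78x³ + 2x² + 63x + 28.
Step 3: lead(18x⁵ − 33x⁴ − 78x³ + 2x² + 63x + 28) ÷ lead(D) = 18x⁵ ÷ 3x² = 6x³. Subtract (6x³)·D = 18x⁵ − 42x⁴ − 42x³. Remainder: 9x⁴ − 36x³ + 2x² + 63x + 28.
Step 4: lead(9x⁴ − 36x³ + 2x² + 63x + 28) ÷ lead(D) = 9x⁴ ÷ 3x² = 3x². Subtract (3x²)·D = 9x⁴ − 21x³ − 21x². Remainder: −15x³ + 23x² + 63x + 28.
Step 5: lead(−15x³ + 23x² + 63x + 28) ÷ lead(D) = −15x³ ÷ 3x² = −5x. Subtract (−5x)·D = −15x³ + 35x² + 35x. Remainder: −12x² + 28x + 28.
Step 6: lead(−12x² + 28x + 28) ÷ lead(D) = −12x² ÷ 3x² = −4. Subtract (−4)·D = −12x² + 28x + 28. Remainder: 0.

R = [0]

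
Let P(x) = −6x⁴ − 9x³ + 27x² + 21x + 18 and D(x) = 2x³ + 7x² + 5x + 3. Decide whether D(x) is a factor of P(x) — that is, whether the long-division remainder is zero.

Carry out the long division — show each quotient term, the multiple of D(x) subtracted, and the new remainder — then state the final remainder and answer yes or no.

Step 1: lead(−6x⁴ − 9x³ + 27x² + 21x + 18) ÷ lead(D) = −6x⁴ ÷ 2x³ = −3x. Subtract (−3x)·D = −6x⁴ − 21x³ − 15x² − 9x. Remainder: 12x³ + 42x² + 30x + 18.
Step 2: lead(12x³ + 42x² + 30x + 18) ÷ lead(D) = 12x³ ÷ 2x³ = 6. Subtract (6)·D = 12x³ + 42x² + 30x + 18. Remainder: 0.

R(x) = 0, so D(x) is a factor of P(x). yes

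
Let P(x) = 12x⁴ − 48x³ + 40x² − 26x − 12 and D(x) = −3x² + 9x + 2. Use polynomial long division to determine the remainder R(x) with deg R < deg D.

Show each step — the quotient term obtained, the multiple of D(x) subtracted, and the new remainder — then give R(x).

Step 1: lead(12x⁴ − 48x³ + 40x² − 26x − 12) ÷ lead(D) = 12x⁴ ÷ −3x² = −4x². Subtract (−4x²)·D = 12x⁴ − 36x³ − 8x². Remainder: −12x³ + 48x² − 26x − 12.
Step 2: lead(−12x³ + 48x² − 26x − 12) ÷ lead(D) = −12x³ ÷ −3x² = 4x. Subtract (4x)·D = −12x³ + 36x² + 8x. Remainder: 12x² − 34x − 12.
Step 3: lead(12x² − 34x − 12) ÷ lead(D) = 12x² ÷ −3x² = −4. Subtract (−4)·D = 12x² − 36x − 8. Remainder: 2x − 4.

R(x) = 2x − 4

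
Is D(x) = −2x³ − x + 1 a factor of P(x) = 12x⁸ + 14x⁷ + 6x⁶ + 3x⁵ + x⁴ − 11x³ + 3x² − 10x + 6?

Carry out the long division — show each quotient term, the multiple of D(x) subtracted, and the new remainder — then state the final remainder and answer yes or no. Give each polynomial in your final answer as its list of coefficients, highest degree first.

R = [0], so D(x) is a factor of P(x). yes

Step 1: lead(12x⁸ + 14x⁷ + 6x⁶ + 3x⁵ + x⁴ − 11x³ + 3x² − 10x + 6) ÷ lead(D) = 12x⁸ ÷ −2x³ = −6x⁵. Subtract (−6x⁵)·D = 12x⁸ + 6x⁶ − 6x⁵. Remainder: 14x⁷ + 9x⁵ + x⁴ − 11x³ + 3x² − 10x + 6.
Step 2: lead(14x⁷ + 9x⁵ + x⁴ − 11x³ + 3x² − 10x + 6) ÷ lead(D) = 14x⁷ ÷ −2x³ = −7x⁴. Subtract (−7x⁴)·D = 14x⁷ + 7x⁵ − 7x⁴. Remainder: 2x⁵ + 8x⁴ − 11x³ + 3x² − 10x + 6.
Step 3: lead(2x⁵ + 8x⁴ − 11x³ + 3x² − 10x + 6) ÷ lead(D) = 2x⁵ ÷ −2x³ = −x². Subtract (−x²)·D = 2x⁵ + x³ − x². Remainder: 8x⁴ − 12x³ + 4x² − 10x + 6.
Step 4: lead(8x⁴ − 12x³ + 4x² − 10x + 6) ÷ lead(D) = 8x⁴ ÷ −2x³ = −4x. Subtract (−4x)·D = 8x⁴ + 4x² − 4x. Remainder: −12x³ − 6x + 6.
Step 5: lead(−12x³ − 6x + 6) ÷ lead(D) = −12x³ ÷ −2x³ = 6. Subtract (6)·D = −12x³ − 6x + 6. Remainder: 0.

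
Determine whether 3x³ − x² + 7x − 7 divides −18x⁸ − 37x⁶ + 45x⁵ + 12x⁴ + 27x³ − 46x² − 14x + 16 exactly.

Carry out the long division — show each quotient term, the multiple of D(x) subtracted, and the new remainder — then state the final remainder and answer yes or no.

Step 1: lead(−18x⁸ − 37x⁶ + 45x⁵ + 12x⁴ + 27x³ − 46x² − 14x + 16) ÷ lead(D) = −18x⁸ ÷ 3x³ = −6x⁵. Subtract (−6x⁵)·D = −18x⁸ + 6x⁷ − 42x⁶ + 42x⁵. Remainder: −6x⁷ + 5x⁶ + 3x⁵ + 12x⁴ + 27x³ − 46x² − 14x + 16.
Step 2: lead(−6x⁷ + 5x⁶ + 3x⁵ + 12x⁴ + 27x³ − 46x² − 14x + 16) ÷ lead(D) = −6x⁷ ÷ 3x³ = −2x⁴. Subtract (−2x⁴)·D = −6x⁷ + 2x⁶ − 14x⁵ + 14x⁴. Remainder: 3x⁶ + 17x⁵ − 2x⁴ + 27x³ − 46x² − 14x + 16.
Step 3: lead(3x⁶ + 17x⁵ − 2x⁴ + 27x³ − 46x² − 14x + 16) ÷ lead(D) = 3x⁶ ÷ 3x³ = x³. Subtract (x³)·D = 3x⁶ − x⁵ + 7x⁴ − 7x³. Remainder: 18x⁵ − 9x⁴ + 34x³ − 46x² − 14x + 16.
Step 4: lead(18x⁵ − 9x⁴ + 34x³ − 46x² − 14x + 16) ÷ lead(D) = 18x⁵ ÷ 3x³ = 6x². Subtract (6x²)·D = 18x⁵ − 6x⁴ + 42x³ − 42x². Remainder: −3x⁴ − 8x³ − 4x² − 14x + 16.
Step 5: lead(−3x⁴ − 8x³ − 4x² − 14x + 16) ÷ lead(D) = −3x⁴ ÷ 3x³ = −x. Subtract (−x)·D = −3x⁴ + x³ − 7x² + 7x. Remainder: −9x³ + 3x² − 21x + 16.
Step 6: lead(−9x³ + 3x² − 21x + 16) ÷ lead(D) = −9x³ ÷ 3x³ = −3. Subtract (−3)·D = −9x³ + 3x² − 21x + 21. Remainder: −5.

R(x) = −5, so D(x) is not a factor of P(x). no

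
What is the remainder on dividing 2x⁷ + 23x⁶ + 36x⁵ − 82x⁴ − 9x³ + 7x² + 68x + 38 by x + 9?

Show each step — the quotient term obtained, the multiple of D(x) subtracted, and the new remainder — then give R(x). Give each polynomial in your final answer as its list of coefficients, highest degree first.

R = [-7]

Step 1: lead(2x⁷ + 23x⁶ + 36x⁵ − 82x⁴ − 9x³ + 7x² + 68x + 38) ÷ lead(D) = 2x⁷ ÷ x = 2x⁶. Subtract (2x⁶)·D = 2x⁷ + 18x⁶. Remainder: 5x⁶ + 36x⁵ − 82x⁴ − 9x³ + 7x² + 68x + 38.
Step 2: lead(5x⁶ + 36x⁵ − 82x⁴ − 9x³ + 7x² + 68x + 38) ÷ lead(D) = 5x⁶ ÷ x = 5x⁵. Subtract (5x⁵)·D = 5x⁶ + 45x⁵. Remainder: −9x⁵ − 82x⁴ − 9x³ + 7x² + 68x + 38.
Step 3: lead(−9x⁵ − 82x⁴ − 9x³ + 7x² + 68x + 38) ÷ lead(D) = −9x⁵ ÷ x = −9x⁴. Subtract (−9x⁴)·D = −9x⁵ − 81x⁴. Remainder: −x⁴ − 9x³ + 7x² + 68x + 38.
Step 4: lead(−x⁴ − 9x³ + 7x² + 68x + 38) ÷ lead(D) = −x⁴ ÷ x = −x³. Subtract (−x³)·D = −x⁴ − 9x³. Remainder: 7x² + 68x + 38.
Step 5: lead(7x² + 68x + 38) ÷ lead(D) = 7x² ÷ x = 7x. Subtract (7x)·D = 7x² + 63x. Remainder: 5x + 38.
Step 6: lead(5x + 38) ÷ lead(D) = 5x ÷ x = 5. Subtract (5)·D = 5x + 45. Remainder: −7.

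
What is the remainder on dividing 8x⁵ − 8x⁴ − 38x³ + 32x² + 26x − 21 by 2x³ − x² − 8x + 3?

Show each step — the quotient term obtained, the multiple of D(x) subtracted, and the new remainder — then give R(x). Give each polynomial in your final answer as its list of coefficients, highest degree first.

R = [-9]

Step 1: lead(8x⁵ − 8x⁴ − 38x³ + 32x² + 26x − 21) ÷ lead(D) = 8x⁵ ÷ 2x³ = 4x². Subtract (4x²)·D = 8x⁵ − 4x⁴ − 32x³ + 12x². Remainder: −4x⁴ − 6x³ + 20x² + 26x − 21.
Step 2: lead(−4x⁴ − 6x³ + 20x² + 26x − 21) ÷ lead(D) = −4x⁴ ÷ 2x³ = −2x. Subtract (−2x)·D = −4x⁴ + 2x³ + 16x² − 6x. Remainder: −8x³ + 4x² + 32x − 21.
Step 3: lead(−8x³ + 4x² + 32x − 21) ÷ lead(D) = −8x³ ÷ 2x³ = −4. Subtract (−4)·D = −8x³ + 4x² + 32x − 12. Remainder: −9.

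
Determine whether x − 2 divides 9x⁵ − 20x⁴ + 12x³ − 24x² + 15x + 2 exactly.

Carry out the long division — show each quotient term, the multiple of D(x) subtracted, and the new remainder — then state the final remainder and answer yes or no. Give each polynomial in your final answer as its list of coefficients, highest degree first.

R = [0], so D(x) is a factor of P(x). yes

Step 1: lead(9x⁵ − 20x⁴ + 12x³ − 24x² + 15x + 2) ÷ lead(D) = 9x⁵ ÷ x = 9x⁴. Subtract (9x⁴)·D = 9x⁵ − 18x⁴. Remainder: −2x⁴ + 12x³ − 24x² + 15x + 2.
Step 2: lead(−2x⁴ + 12x³ − 24x² + 15x + 2) ÷ lead(D) = −2x⁴ ÷ x = −2x³. Subtract (−2x³)·D = −2x⁴ + 4x³. Remainder: 8x³ − 24x² + 15x + 2.
Step 3: lead(8x³ − 24x² + 15x + 2) ÷ lead(D) = 8x³ ÷ x = 8x². Subtract (8x²)·D = 8x³ − 16x². Remainder: −8x² + 15x + 2.
Step 4: lead(−8x² + 15x + 2) ÷ lead(D) = −8x² ÷ x = −8x. Subtract (−8x)·D = −8x² + 16x. Remainder: −x + 2.
Step 5: lead(−x + 2) ÷ lead(D) = −x ÷ x = −1. Subtract (−1)·D = −x + 2. Remainder: 0.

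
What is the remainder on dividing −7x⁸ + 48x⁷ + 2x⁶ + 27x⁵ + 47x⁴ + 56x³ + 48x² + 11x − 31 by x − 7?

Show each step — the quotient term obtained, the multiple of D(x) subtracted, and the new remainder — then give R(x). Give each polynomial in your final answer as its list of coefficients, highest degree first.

Step 1: lead(−7x⁸ + 48x⁷ + 2x⁶ + 27x⁵ + 47x⁴ + 56x³ + 48x² + 11x − 31) ÷ lead(D) = −7x⁸ ÷ x = −7x⁷. Subtract (−7x⁷)·D = −7x⁸ + 49x⁷. Remainder: −x⁷ + 2x⁶ + 27x⁵ + 47x⁴ + 56x³ + 48x² + 11x − 31.
Step 2: lead(−x⁷ + 2x⁶ + 27x⁵ + 47x⁴ + 56x³ + 48x² + 11x − 31) ÷ lead(D) = −x⁷ ÷ x = −x⁶. Subtract (−x⁶)·D = −x⁷ + 7x⁶. Remainder: −5x⁶ + 27x⁵ + 47x⁴ + 56x³ + 48x² + 11x − 31.
Step 3: lead(−5x⁶ + 27x⁵ + 47x⁴ + 56x³ + 48x² + 11x − 31) ÷ lead(D) = −5x⁶ ÷ x = −5x⁵. Subtract (−5x⁵)·D = −5x⁶ + 35x⁵. Remainder: −8x⁵ + 47x⁴ + 56x³ + 48x² + 11x − 31.
Step 4: lead(−8x⁵ + 47x⁴ + 56x³ + 48x² + 11x − 31) ÷ lead(D) = −8x⁵ ÷ x = −8x⁴. Subtract (−8x⁴)·D = −8x⁵ + 56x⁴. Remainder: −9x⁴ + 56x³ + 48x² + 11x − 31.
Step 5: lead(−9x⁴ + 56x³ + 48x² + 11x − 31) ÷ lead(D) = −9x⁴ ÷ x = −9x³. Subtract (−9x³)·D = −9x⁴ + 63x³. Remainder: −7x³ + 48x² + 11x − 31.
Step 6: lead(−7x³ + 48x² + 11x − 31) ÷ lead(D) = −7x³ ÷ x = −7x². Subtract (−7x²)·D = −7x³ + 49x². Remainder: −x² + 11x − 31.
Step 7: lead(−x² + 11x − 31) ÷ lead(D) = −x² ÷ x = −x. Subtract (−x)·D = −x² + 7x. Remainder: 4x − 31.
Step 8: lead(4x − 31) ÷ lead(D) = 4x ÷ x = 4. Subtract (4)·D = 4x − 28. Remainder: −3.

R = [-3]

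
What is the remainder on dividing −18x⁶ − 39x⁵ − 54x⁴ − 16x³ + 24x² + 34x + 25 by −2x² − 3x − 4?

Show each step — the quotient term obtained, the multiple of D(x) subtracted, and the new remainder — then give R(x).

Step 1: lead(−18x⁶ − 39x⁵ − 54x⁴ − 16x³ + 24x² + 34x + 25) ÷ lead(D) = −18x⁶ ÷ −2x² = 9x⁴. Subtract (9x⁴)·D = −18x⁶ − 27x⁵ − 36x⁴. Remainder: −12x⁵ − 18x⁴ − 16x³ + 24x² + 34x + 25.
Step 2: lead(−12x⁵ − 18x⁴ − 16x³ + 24x² + 34x + 25) ÷ lead(D) = −12x⁵ ÷ −2x² = 6x³. Subtract (6x³)·D = −12x⁵ − 18x⁴ − 24x³. Remainder: 8x³ + 24x² + 34x + 25.
Step 3: lead(8x³ + 24x² + 34x + 25) ÷ lead(D) = 8x³ ÷ −2x² = −4x. Subtract (−4x)·D = 8x³ + 12x² + 16x. Remainder: 12x² + 18x + 25.
Step 4: lead(12x² + 18x + 25) ÷ lead(D) = 12x² ÷ −2x² = −6. Subtract (−6)·D = 12x² + 18x + 24. Remainder: 1.

R(x) = 1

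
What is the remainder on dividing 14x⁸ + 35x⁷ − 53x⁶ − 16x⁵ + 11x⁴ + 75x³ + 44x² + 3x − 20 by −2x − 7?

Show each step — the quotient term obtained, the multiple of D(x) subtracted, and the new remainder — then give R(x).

Step 1: lead(14x⁸ + 35x⁷ − 53x⁶ − 16x⁵ + 11x⁴ + 75x³ + 44x² + 3x − 20) ÷ lead(D) = 14x⁸ ÷ −2x = −7x⁷. Subtract (−7x⁷)·D = 14x⁸ + 49x⁷. Remainder: −14x⁷ − 53x⁶ − 16x⁵ + 11x⁴ + 75x³ + 44x² + 3x − 20.
Step 2: lead(−14x⁷ − 53x⁶ − 16x⁵ + 11x⁴ + 75x³ + 44x² + 3x − 20) ÷ lead(D) = −14x⁷ ÷ −2x = 7x⁶. Subtract (7x⁶)·D = −14x⁷ − 49x⁶. Remainder: −4x⁶ − 16x⁵ + 11x⁴ + 75x³ + 44x² + 3x − 20.
Step 3: lead(−4x⁶ − 16x⁵ + 11x⁴ + 75x³ + 44x² + 3x − 20) ÷ lead(D) = −4x⁶ ÷ −2x = 2x⁵. Subtract (2x⁵)·D = −4x⁶ − 14x⁵. Remainder: −2x⁵ + 11x⁴ + 75x³ + 44x² + 3x − 20.
Step 4: lead(−2x⁵ + 11x⁴ + 75x³ + 44x² + 3x − 20) ÷ lead(D) = −2x⁵ ÷ −2x = x⁴. Subtract (x⁴)·D = −2x⁵ − 7x⁴. Remainder: 18x⁴ + 75x³ + 44x² + 3x − 20.
Step 5: lead(18x⁴ + 75x³ + 44x² + 3x − 20) ÷ lead(D) = 18x⁴ ÷ −2x = −9x³. Subtract (−9x³)·D = 18x⁴ + 63x³. Remainder: 12x³ + 44x² + 3x − 20.
Step 6: lead(12x³ + 44x² + 3x − 20) ÷ lead(D) = 12x³ ÷ −2x = −6x². Subtract (−6x²)·D = 12x³ + 42x². Remainder: 2x² + 3x − 20.
Step 7: lead(2x² + 3x − 20) ÷ lead(D) = 2x² ÷ −2x = −x. Subtract (−x)·D = 2x² + 7x. Remainder: −4x − 20.
Step 8: lead(−4x − 20) ÷ lead(D) = −4x ÷ −2x = 2. Subtract (2)·D = −4x − 14. Remainder: −6.

R(x) = −6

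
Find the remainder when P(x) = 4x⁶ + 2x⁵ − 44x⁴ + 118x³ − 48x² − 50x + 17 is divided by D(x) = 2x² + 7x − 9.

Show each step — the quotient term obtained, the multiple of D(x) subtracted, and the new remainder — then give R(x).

R(x) = −1

Step 1: lead(4x⁶ + 2x⁵ − 44x⁴ + 118x³ − 48x² − 50x + 17) ÷ lead(D) = 4x⁶ ÷ 2x² = 2x⁴. Subtract (2x⁴)·D = 4x⁶ + 14x⁵ − 18x⁴. Remainder: −12x⁵ − 26x⁴ + 118x³ − 48x² − 50x + 17.
Step 2: lead(−12x⁵ − 26x⁴ + 118x³ − 48x² − 50x + 17) ÷ lead(D) = −12x⁵ ÷ 2x² = −6x³. Subtract (−6x³)·D = −12x⁵ − 42x⁴ + 54x³. Remainder: 16x⁴ + 64x³ − 48x² − 50x + 17.
Step 3: lead(16x⁴ + 64x³ − 48x² − 50x + 17) ÷ lead(D) = 16x⁴ ÷ 2x² = 8x². Subtract (8x²)·D = 16x⁴ + 56x³ − 72x². Remainder: 8x³ + 24x² − 50x + 17.
Step 4: lead(8x³ + 24x² − 50x + 17) ÷ lead(D) = 8x³ ÷ 2x² = 4x. Subtract (4x)·D = 8x³ + 28x² − 36x. Remainder: −4x² − 14x + 17.
Step 5: lead(−4x² − 14x + 17) ÷ lead(D) = −4x² ÷ 2x² = −2. Subtract (−2)·D = −4x² − 14x + 18. Remainder: −1.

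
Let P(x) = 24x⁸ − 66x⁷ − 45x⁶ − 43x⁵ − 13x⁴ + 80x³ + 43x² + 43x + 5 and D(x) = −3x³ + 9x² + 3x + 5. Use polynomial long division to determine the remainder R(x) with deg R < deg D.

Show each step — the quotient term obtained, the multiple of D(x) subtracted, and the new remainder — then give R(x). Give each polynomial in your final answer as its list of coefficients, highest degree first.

Step 1: lead(24x⁸ − 66x⁷ − 45x⁶ − 43x⁵ − 13x⁴ + 80x³ + 43x² + 43x + 5) ÷ lead(D) = 24x⁸ ÷ −3x³ = −8x⁵. Subtract (−8x⁵)·D = 24x⁸ − 72x⁷ − 24x⁶ − 40x⁵. Remainder: 6x⁷ − 21x⁶ − 3x⁵ − 13x⁴ + 80x³ + 43x² + 43x + 5.
Step 2: lead(6x⁷ − 21x⁶ − 3x⁵ − 13x⁴ + 80x³ + 43x² + 43x + 5) ÷ lead(D) = 6x⁷ ÷ −3x³ = −2x⁴. Subtract (−2x⁴)·D = 6x⁷ − 18x⁶ − 6x⁵ − 10x⁴. Remainder: −3x⁶ + 3x⁵ − 3x⁴ + 80x³ + 43x² + 43x + 5.
Step 3: lead(−3x⁶ + 3x⁵ − 3x⁴ + 80x³ + 43x² + 43x + 5) ÷ lead(D) = −3x⁶ ÷ −3x³ = x³. Subtract (x³)·D = −3x⁶ + 9x⁵ + 3x⁴ + 5x³. Remainder: −6x⁵ − 6x⁴ + 75x³ + 43x² + 43x + 5.
Step 4: lead(−6x⁵ − 6x⁴ + 75x³ + 43x² + 43x + 5) ÷ lead(D) = −6x⁵ ÷ −3x³ = 2x². Subtract (2x²)·D = −6x⁵ + 18x⁴ + 6x³ + 10x². Remainder: −24x⁴ + 69x³ + 33x² + 43x + 5.
Step 5: lead(−24x⁴ + 69x³ + 33x² + 43x + 5) ÷ lead(D) = −24x⁴ ÷ −3x³ = 8x. Subtract (8x)·D = −24x⁴ + 72x³ + 24x² + 40x. Remainder: −3x³ + 9x² + 3x + 5.
Step 6: lead(−3x³ + 9x² + 3x + 5) ÷ lead(D) = −3x³ ÷ −3x³ = 1. Subtract (1)·D = −3x³ + 9x² + 3x + 5. Remainder: 0.

R = [0]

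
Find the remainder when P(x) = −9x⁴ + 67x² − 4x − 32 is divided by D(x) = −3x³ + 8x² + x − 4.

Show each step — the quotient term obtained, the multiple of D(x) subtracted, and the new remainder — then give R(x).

Step 1: lead(−9x⁴ + 67x² − 4x − 32) ÷ lead(D) = −9x⁴ ÷ −3x³ = 3x. Subtract (3x)·D = −9x⁴ + 24x³ + 3x² − 12x. Remainder: −24x³ + 64x² + 8x − 32.
Step 2: lead(−24x³ + 64x² + 8x − 32) ÷ lead(D) = −24x³ ÷ −3x³ = 8. Subtract (8)·D = −24x³ + 64x² + 8x − 32. Remainder: 0.

R(x) = 0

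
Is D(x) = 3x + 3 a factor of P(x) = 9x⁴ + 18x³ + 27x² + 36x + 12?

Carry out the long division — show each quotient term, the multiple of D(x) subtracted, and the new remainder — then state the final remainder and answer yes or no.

R(x) = −6, so D(x) is not a factor of P(x). no

Step 1: lead(9x⁴ + 18x³ + 27x² + 36x + 12) ÷ lead(D) = 9x⁴ ÷ 3x = 3x³. Subtract (3x³)·D = 9x⁴ + 9x³. Remainder: 9x³ + 27x² + 36x + 12.
Step 2: lead(9x³ + 27x² + 36x + 12) ÷ lead(D) = 9x³ ÷ 3x = 3x². Subtract (3x²)·D = 9x³ + 9x². Remainder: 18x² + 36x + 12.
Step 3: lead(18x² + 36x + 12) ÷ lead(D) = 18x² ÷ 3x = 6x. Subtract (6x)·D = 18x² + 18x. Remainder: 18x + 12.
Step 4: lead(18x + 12) ÷ lead(D) = 18x ÷ 3x = 6. Subtract (6)·D = 18x + 18. Remainder: −6.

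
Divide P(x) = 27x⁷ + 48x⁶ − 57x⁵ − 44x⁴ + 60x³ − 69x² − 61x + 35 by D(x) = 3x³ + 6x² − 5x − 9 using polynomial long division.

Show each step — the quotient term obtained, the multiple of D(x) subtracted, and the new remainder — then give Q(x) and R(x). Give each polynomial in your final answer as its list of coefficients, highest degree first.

Step 1: lead(27x⁷ + 48x⁶ − 57x⁵ − 44x⁴ + 60x³ − 69x² − 61x + 35) ÷ lead(D) = 27x⁷ ÷ 3x³ = 9x⁴. Subtract (9x⁴)·D = 27x⁷ + 54x⁶ − 45x⁵ − 81x⁴. Remainder: −6x⁶ − 12x⁵ + 37x⁴ + 60x³ − 69x² − 61x + 35.
Step 2: lead(−6x⁶ − 12x⁵ + 37x⁴ + 60x³ − 69x² − 61x + 35) ÷ lead(D) = −6x⁶ ÷ 3x³ = −2x³. Subtract (−2x³)·D = −6x⁶ − 12x⁵ + 10x⁴ + 18x³. Remainder: 27x⁴ + 42x³ − 69x² − 61x + 35.
Step 3: lead(27x⁴ + 42x³ − 69x² − 61x + 35) ÷ lead(D) = 27x⁴ ÷ 3x³ = 9x. Subtract (9x)·D = 27x⁴ + 54x³ − 45x² − 81x. Remainder: −12x³ − 24x² + 20x + 35.
Step 4: lead(−12x³ − 24x² + 20x + 35) ÷ lead(D) = −12x³ ÷ 3x³ = −4. Subtract (−4)·D = −12x³ − 24x² + 20x + 36. Remainder: −1.

Q = [9, -2, 0, 9, -4]; R = [-1]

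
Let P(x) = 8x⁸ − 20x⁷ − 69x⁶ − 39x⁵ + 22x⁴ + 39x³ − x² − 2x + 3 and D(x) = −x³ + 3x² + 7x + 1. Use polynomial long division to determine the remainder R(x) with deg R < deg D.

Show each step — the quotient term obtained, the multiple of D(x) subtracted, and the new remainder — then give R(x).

Step 1: lead(8x⁸ − 20x⁷ − 69x⁶ − 39x⁵ + 22x⁴ + 39x³ − x² − 2x + 3) ÷ lead(D) = 8x⁸ ÷ −x³ = −8x⁵. Subtract (−8x⁵)·D = 8x⁸ − 24x⁷ − 56x⁶ − 8x⁵. Remainder: 4x⁷ − 13x⁶ − 31x⁵ + 22x⁴ + 39x³ − x² − 2x + 3.
Step 2: lead(4x⁷ − 13x⁶ − 31x⁵ + 22x⁴ + 39x³ − x² − 2x + 3) ÷ lead(D) = 4x⁷ ÷ −x³ = −4x⁴. Subtract (−4x⁴)·D = 4x⁷ − 12x⁶ − 28x⁵ − 4x⁴. Remainder: −x⁶ − 3x⁵ + 26x⁴ + 39x³ − x² − 2x + 3.
Step 3: lead(−x⁶ − 3x⁵ + 26x⁴ + 39x³ − x² − 2x + 3) ÷ lead(D) = −x⁶ ÷ −x³ = x³. Subtract (x³)·D = −x⁶ + 3x⁵ + 7x⁴ + x³. Remainder: −6x⁵ + 19x⁴ + 38x³ − x² − 2x + 3.
Step 4: lead(−6x⁵ + 19x⁴ + 38x³ − x² − 2x + 3) ÷ lead(D) = −6x⁵ ÷ −x³ = 6x². Subtract (6x²)·D = −6x⁵ + 18x⁴ + 42x³ + 6x². Remainder: x⁴ − 4x³ − 7x² − 2x + 3.
Step 5: lead(x⁴ − 4x³ − 7x² − 2x + 3) ÷ lead(D) = x⁴ ÷ −x³ = −x. Subtract (−x)·D = x⁴ − 3x³ − 7x² − x. Remainder: −x³ − x + 3.
Step 6: lead(−x³ − x + 3) ÷ lead(D) = −x³ ÷ −x³ = 1. Subtract (1)·D = −x³ + 3x² + 7x + 1. Remainder: −3x² − 8x + 2.

R(x) = −3x² − 8x + 2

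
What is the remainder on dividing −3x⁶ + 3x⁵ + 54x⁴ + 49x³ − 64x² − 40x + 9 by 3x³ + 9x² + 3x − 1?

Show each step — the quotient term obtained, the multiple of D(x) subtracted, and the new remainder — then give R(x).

Step 1: lead(−3x⁶ + 3x⁵ + 54x⁴ + 49x³ − 64x² − 40x + 9) ÷ lead(D) = −3x⁶ ÷ 3x³ = −x³. Subtract (−x³)·D = −3x⁶ − 9x⁵ − 3x⁴ + x³. Remainder: 12x⁵ + 57x⁴ + 48x³ − 64x² − 40x + 9.
Step 2: lead(12x⁵ + 57x⁴ + 48x³ − 64x² − 40x + 9) ÷ lead(D) = 12x⁵ ÷ 3x³ = 4x². Subtract (4x²)·D = 12x⁵ + 36x⁴ + 12x³ − 4x². Remainder: 21x⁴ + 36x³ − 60x² − 40x + 9.
Step 3: lead(21x⁴ + 36x³ − 60x² − 40x + 9) ÷ lead(D) = 21x⁴ ÷ 3x³ = 7x. Subtract (7x)·D = 21x⁴ + 63x³ + 21x² − 7x. Remainder: −27x³ − 81x² − 33x + 9.
Step 4: lead(−27x³ − 81x² − 33x + 9) ÷ lead(D) = −27x³ ÷ 3x³ = −9. Subtract (−9)·D = −27x³ − 81x² − 27x + 9. Remainder: −6x.

R(x) = −6x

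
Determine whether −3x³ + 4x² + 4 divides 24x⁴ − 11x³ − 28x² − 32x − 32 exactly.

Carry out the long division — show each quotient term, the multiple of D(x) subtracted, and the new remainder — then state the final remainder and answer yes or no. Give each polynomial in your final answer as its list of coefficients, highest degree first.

R = [-4], so D(x) is not a factor of P(x). no

Step 1: lead(24x⁴ − 11x³ − 28x² − 32x − 32) ÷ lead(D) = 24x⁴ ÷ −3x³ = −8x. Subtract (−8x)·D = 24x⁴ − 32x³ − 32x. Remainder: 21x³ − 28x² − 32.
Step 2: lead(21x³ − 28x² − 32) ÷ lead(D) = 21x³ ÷ −3x³ = −7. Subtract (−7)·D = 21x³ − 28x² − 28. Remainder: −4.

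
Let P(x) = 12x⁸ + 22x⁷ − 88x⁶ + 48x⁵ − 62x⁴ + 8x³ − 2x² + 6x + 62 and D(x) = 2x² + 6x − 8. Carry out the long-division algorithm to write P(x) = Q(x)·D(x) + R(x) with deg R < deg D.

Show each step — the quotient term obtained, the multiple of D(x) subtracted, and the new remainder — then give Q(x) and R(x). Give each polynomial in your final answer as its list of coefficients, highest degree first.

Step 1: lead(12x⁸ + 22x⁷ − 88x⁶ + 48x⁵ − 62x⁴ + 8x³ − 2x² + 6x + 62) ÷ lead(D) = 12x⁸ ÷ 2x² = 6x⁶. Subtract (6x⁶)·D = 12x⁸ + 36x⁷ − 48x⁶. Remainder: −14x⁷ − 40x⁶ + 48x⁵ − 62x⁴ + 8x³ − 2x² + 6x + 62.
Step 2: lead(−14x⁷ − 40x⁶ + 48x⁵ − 62x⁴ + 8x³ − 2x² + 6x + 62) ÷ lead(D) = −14x⁷ ÷ 2x² = −7x⁵. Subtract (−7x⁵)·D = −14x⁷ − 42x⁶ + 56x⁵. Remainder: 2x⁶ − 8x⁵ − 62x⁴ + 8x³ − 2x² + 6x + 62.
Step 3: lead(2x⁶ − 8x⁵ − 62x⁴ + 8x³ − 2x² + 6x + 62) ÷ lead(D) = 2x⁶ ÷ 2x² = x⁴. Subtract (x⁴)·D = 2x⁶ + 6x⁵ − 8x⁴. Remainder: −14x⁵ − 54x⁴ + 8x³ − 2x² + 6x + 62.
Step 4: lead(−14x⁵ − 54x⁴ + 8x³ − 2x² + 6x + 62) ÷ lead(D) = −14x⁵ ÷ 2x² = −7x³. Subtract (−7x³)·D = −14x⁵ − 42x⁴ + 56x³. Remainder: −12x⁴ − 48x³ − 2x² + 6x + 62.
Step 5: lead(−12x⁴ − 48x³ − 2x² + 6x + 62) ÷ lead(D) = −12x⁴ ÷ 2x² = −6x². Subtract (−6x²)·D = −12x⁴ − 36x³ + 48x². Remainder: −12x³ − 50x² + 6x + 62.
Step 6: lead(−12x³ − 50x² + 6x + 62) ÷ lead(D) = −12x³ ÷ 2x² = −6x. Subtract (−6x)·D = −12x³ − 36x² + 48x. Remainder: −14x² − 42x + 62.
Step 7: lead(−14x² − 42x + 62) ÷ lead(D) = −14x² ÷ 2x² = −7. Subtract (−7)·D = −14x² − 42x + 56. Remainder: 6.

Q = [6, -7, 1, -7, -6, -6, -7]; R = [6]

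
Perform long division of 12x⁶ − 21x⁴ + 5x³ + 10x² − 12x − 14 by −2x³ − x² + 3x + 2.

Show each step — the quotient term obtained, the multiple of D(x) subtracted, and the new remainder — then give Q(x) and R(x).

Step 1: lead(12x⁶ − 21x⁴ + 5x³ + 10x² − 12x − 14) ÷ lead(D) = 12x⁶ ÷ −2x³ = −6x³. Subtract (−6x³)·D = 12x⁶ + 6x⁵ − 18x⁴ − 12x³. Remainder: −6x⁵ − 3x⁴ + 17x³ + 10x² − 12x − 14.
Step 2: lead(−6x⁵ − 3x⁴ + 17x³ + 10x² − 12x − 14) ÷ lead(D) = −6x⁵ ÷ −2x³ = 3x². Subtract (3x²)·D = −6x⁵ − 3x⁴ + 9x³ + 6x². Remainder: 8x³ + 4x² − 12x − 14.
Step 3: lead(8x³ + 4x² − 12x − 14) ÷ lead(D) = 8x³ ÷ −2x³ = −4. Subtract (−4)·D = 8x³ + 4x² − 12x − 8. Remainder: −6.

Q(x) = −6x³ + 3x² − 4; R(x) = −6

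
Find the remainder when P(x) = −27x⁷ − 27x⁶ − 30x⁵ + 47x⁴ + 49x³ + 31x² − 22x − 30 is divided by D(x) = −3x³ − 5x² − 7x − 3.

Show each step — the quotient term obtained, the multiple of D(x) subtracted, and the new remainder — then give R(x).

Step 1: lead(−27x⁷ − 27x⁶ − 30x⁵ + 47x⁴ + 49x³ + 31x² − 22x − 30) ÷ lead(D) = −27x⁷ ÷ −3x³ = 9x⁴. Subtract (9x⁴)·D = −27x⁷ − 45x⁶ − 63x⁵ − 27x⁴. Remainder: 18x⁶ + 33x⁵ + 74x⁴ + 49x³ + 31x² − 22x − 30.
Step 2: lead(18x⁶ + 33x⁵ + 74x⁴ + 49x³ + 31x² − 22x − 30) ÷ lead(D) = 18x⁶ ÷ −3x³ = −6x³. Subtract (−6x³)·D = 18x⁶ + 30x⁵ + 42x⁴ + 18x³. Remainder: 3x⁵ + 32x⁴ + 31x³ + 31x² − 22x − 30.
Step 3: lead(3x⁵ + 32x⁴ + 31x³ + 31x² − 22x − 30) ÷ lead(D) = 3x⁵ ÷ −3x³ = −x². Subtract (−x²)·D = 3x⁵ + 5x⁴ + 7x³ + 3x². Remainder: 27x⁴ + 24x³ + 28x² − 22x − 30.
Step 4: lead(27x⁴ + 24x³ + 28x² − 22x − 30) ÷ lead(D) = 27x⁴ ÷ −3x³ = −9x. Subtract (−9x)·D = 27x⁴ + 45x³ + 63x² + 27x. Remainder: −21x³ − 35x² − 49x − 30.
Step 5: lead(−21x³ − 35x² − 49x − 30) ÷ lead(D) = −21x³ ÷ −3x³ = 7. Subtract (7)·D = −21x³ − 35x² − 49x − 21. Remainder: −9.

R(x) = −9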